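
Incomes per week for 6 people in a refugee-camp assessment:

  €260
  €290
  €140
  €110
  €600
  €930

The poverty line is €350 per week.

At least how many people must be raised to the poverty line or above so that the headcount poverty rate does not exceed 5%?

4

Currently q = 4 of N = 6 are below the line (H = 0.667).
A headcount ratio of at most 5% allows at most ⌊0.05 × 6⌋ = 0 poor people.
So at least 4 − 0 = 4 must be lifted.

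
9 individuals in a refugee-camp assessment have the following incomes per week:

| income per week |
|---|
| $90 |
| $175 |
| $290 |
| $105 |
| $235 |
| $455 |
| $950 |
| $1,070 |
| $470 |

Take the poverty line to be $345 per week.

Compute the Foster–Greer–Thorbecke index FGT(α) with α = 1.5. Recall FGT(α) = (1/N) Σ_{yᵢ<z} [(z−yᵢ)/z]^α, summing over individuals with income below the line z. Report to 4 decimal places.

Poor units: $90, $105, $175, $235, $290 (q = 5 of N = 9).
Gap ratios (z−y)/z: (345−90)/345 = 0.7391; (345−105)/345 = 0.6957; (345−175)/345 = 0.4928; (345−235)/345 = 0.3188; (345−290)/345 = 0.1594.
Raised to α = 1.5: 0.63545; 0.58021; 0.34590; 0.18004; 0.06365.
Sum = 1.805249; FGT(1.5) = 1.805249 / 9 = 0.2006.

0.2006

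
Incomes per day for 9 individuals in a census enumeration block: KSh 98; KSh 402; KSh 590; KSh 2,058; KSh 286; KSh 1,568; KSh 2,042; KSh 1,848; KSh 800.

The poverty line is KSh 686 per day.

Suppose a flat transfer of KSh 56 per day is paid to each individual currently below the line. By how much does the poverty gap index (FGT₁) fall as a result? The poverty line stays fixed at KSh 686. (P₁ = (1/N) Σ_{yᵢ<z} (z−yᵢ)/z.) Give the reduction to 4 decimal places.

0.0363

Before: below the line — KSh 98, KSh 286, KSh 402, KSh 590; poverty gap index (FGT₁) = 0.221574.
After the KSh 56 transfer: below the line — KSh 154, KSh 342, KSh 458, KSh 646; poverty gap index (FGT₁) = 0.185293.
Reduction = 0.221574 − 0.185293 = 0.0363.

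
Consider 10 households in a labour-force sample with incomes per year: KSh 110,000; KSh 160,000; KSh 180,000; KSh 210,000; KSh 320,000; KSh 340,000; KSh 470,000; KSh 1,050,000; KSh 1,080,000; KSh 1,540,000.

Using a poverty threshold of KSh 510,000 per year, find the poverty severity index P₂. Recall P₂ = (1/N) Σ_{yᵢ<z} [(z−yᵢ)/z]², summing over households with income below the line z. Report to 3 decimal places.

0.211

Poor units: KSh 110,000, KSh 160,000, KSh 180,000, KSh 210,000, KSh 320,000, KSh 340,000, KSh 470,000 (q = 7 of N = 10).
Shortfall ratios: (510000−110000)/510000 = 0.7843; (510000−160000)/510000 = 0.6863; (510000−180000)/510000 = 0.6471; (510000−210000)/510000 = 0.5882; (510000−320000)/510000 = 0.3725; (510000−340000)/510000 = 0.3333; (510000−470000)/510000 = 0.0784.
Squared: 0.6151; 0.4710; 0.4187; 0.3460; 0.1388; 0.1111; 0.0062.
Sum = 2.106882; P₂ = 2.106882 / 10 = 0.211.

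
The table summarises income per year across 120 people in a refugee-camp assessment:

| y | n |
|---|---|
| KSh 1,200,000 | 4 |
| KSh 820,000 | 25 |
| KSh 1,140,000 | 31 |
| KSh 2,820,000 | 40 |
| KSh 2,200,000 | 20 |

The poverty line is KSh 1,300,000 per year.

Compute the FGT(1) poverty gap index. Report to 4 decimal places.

Poor units: 25×KSh 820,000, 31×KSh 1,140,000, 4×KSh 1,200,000 (q = 60 of N = 120).
Gap ratios (z−y)/z: (1300000−820000)/1300000 = 0.3692 (×25); (1300000−1140000)/1300000 = 0.1231 (×31); (1300000−1200000)/1300000 = 0.0769 (×4).
Σ = 13.353846. Dividing by the full population N = 120 gives P₁ = 0.1113.

0.1113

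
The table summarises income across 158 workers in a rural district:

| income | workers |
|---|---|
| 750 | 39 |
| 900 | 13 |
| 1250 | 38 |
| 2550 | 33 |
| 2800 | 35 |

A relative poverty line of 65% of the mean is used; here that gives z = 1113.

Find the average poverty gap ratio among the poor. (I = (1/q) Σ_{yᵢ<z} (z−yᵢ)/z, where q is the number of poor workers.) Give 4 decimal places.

Below the line: 39×750, 13×900 (q = 52 of N = 158).
Shortfall ratios (z−y)/z: 0.3261 (×39), 0.1914 (×13); sum = 15.207547.
The income-gap ratio divides by q (the poor only): 15.207547 / 52 = 0.2925.

0.2925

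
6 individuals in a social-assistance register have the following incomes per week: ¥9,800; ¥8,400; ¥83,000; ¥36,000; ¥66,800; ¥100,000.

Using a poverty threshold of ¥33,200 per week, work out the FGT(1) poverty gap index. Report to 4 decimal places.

0.2420

Poor units: ¥8,400, ¥9,800 (q = 2 of N = 6).
Relative gaps: (33200−8400)/33200 = 0.7470; (33200−9800)/33200 = 0.7048.
Σ = 1.451807. Dividing by the full population N = 6 gives P₁ = 0.2420.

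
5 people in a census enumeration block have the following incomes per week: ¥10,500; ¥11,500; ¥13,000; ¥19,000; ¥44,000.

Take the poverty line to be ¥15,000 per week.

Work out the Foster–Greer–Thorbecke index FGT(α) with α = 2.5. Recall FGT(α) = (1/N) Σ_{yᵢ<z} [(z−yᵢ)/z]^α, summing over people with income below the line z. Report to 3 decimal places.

0.016

Poor units: ¥10,500, ¥11,500, ¥13,000 (q = 3 of N = 5).
Normalized shortfalls: (15000−10500)/15000 = 0.3000; (15000−11500)/15000 = 0.2333; (15000−13000)/15000 = 0.1333.
Raised to α = 2.5: 0.04930; 0.02630; 0.00649.
Sum = 0.082086; FGT(2.5) = 0.082086 / 5 = 0.016.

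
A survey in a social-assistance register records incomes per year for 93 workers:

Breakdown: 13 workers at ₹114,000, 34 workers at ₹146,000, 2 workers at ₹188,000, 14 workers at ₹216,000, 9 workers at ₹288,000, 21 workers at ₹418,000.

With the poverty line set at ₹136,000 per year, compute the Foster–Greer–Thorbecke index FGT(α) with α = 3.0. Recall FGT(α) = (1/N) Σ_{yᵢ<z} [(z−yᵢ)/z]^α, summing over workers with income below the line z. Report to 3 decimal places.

0.001

Below z: 13×₹114,000 (q = 13 of N = 93).
Normalized shortfalls: (136000−114000)/136000 = 0.1618 (×13).
Raised to α = 3.0: 0.00423 (×13).
Sum = 0.055029; FGT(3.0) = 0.055029 / 93 = 0.001.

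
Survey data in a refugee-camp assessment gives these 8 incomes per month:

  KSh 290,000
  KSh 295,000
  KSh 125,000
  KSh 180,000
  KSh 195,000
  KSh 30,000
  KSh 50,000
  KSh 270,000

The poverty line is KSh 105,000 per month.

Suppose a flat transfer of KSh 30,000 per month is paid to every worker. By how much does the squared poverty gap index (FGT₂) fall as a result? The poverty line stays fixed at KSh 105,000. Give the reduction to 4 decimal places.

0.0680

Before: below the line — KSh 30,000, KSh 50,000; squared poverty gap index (FGT₂) = 0.098073.
After the KSh 30,000 transfer: below the line — KSh 60,000, KSh 80,000; squared poverty gap index (FGT₂) = 0.030045.
Reduction = 0.098073 − 0.030045 = 0.0680.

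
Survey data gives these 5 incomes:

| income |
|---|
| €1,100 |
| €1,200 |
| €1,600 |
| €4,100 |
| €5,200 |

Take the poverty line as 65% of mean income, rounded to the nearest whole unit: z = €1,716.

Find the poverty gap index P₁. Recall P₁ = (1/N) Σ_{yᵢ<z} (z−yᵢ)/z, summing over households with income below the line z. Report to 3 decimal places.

0.145

Poor units: €1,100, €1,200, €1,600 (q = 3 of N = 5).
Normalized shortfalls: (1716−1100)/1716 = 0.3590; (1716−1200)/1716 = 0.3007; (1716−1600)/1716 = 0.0676.
Σ = 0.727273. Dividing by the full population N = 5 gives P₁ = 0.145.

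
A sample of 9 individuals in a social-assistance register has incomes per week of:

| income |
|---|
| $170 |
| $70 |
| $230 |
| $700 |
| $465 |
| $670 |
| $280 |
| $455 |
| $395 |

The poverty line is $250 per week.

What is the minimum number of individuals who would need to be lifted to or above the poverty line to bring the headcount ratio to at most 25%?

1

3 of the 9 individuals are poor, so H = 3/9 = 0.333.
A headcount ratio of at most 25% allows at most ⌊0.25 × 9⌋ = 2 poor individuals.
So at least 3 − 2 = 1 must be lifted.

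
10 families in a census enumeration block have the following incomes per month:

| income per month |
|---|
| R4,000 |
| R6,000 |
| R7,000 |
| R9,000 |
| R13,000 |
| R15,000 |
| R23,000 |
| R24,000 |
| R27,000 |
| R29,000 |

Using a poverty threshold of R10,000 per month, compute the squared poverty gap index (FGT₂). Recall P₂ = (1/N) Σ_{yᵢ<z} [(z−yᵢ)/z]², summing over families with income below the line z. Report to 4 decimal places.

Below z: R4,000, R6,000, R7,000, R9,000 (q = 4 of N = 10).
Gap ratios (z−y)/z: (10000−4000)/10000 = 0.6000; (10000−6000)/10000 = 0.4000; (10000−7000)/10000 = 0.3000; (10000−9000)/10000 = 0.1000.
Squared: 0.3600; 0.1600; 0.0900; 0.0100.
Sum = 0.620000; P₂ = 0.620000 / 10 = 0.0620.

0.0620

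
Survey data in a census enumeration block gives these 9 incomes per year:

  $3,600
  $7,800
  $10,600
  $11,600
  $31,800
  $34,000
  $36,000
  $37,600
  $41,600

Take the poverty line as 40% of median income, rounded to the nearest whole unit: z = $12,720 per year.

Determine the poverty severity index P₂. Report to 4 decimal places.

Incomes under z: $3,600, $7,800, $10,600, $11,600 (q = 4 of N = 9).
Gap ratios (z−y)/z: (12720−3600)/12720 = 0.7170; (12720−7800)/12720 = 0.3868; (12720−10600)/12720 = 0.1667; (12720−11600)/12720 = 0.0881.
Squared: 0.5141; 0.1496; 0.0278; 0.0078.
Sum = 0.699201; P₂ = 0.699201 / 9 = 0.0777.

0.0777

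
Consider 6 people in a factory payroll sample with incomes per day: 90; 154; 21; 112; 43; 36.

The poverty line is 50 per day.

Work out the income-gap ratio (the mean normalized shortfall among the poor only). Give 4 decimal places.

Below z: 21, 36, 43 (q = 3 of N = 6).
Relative gaps: 0.5800, 0.2800, 0.1400; sum = 1.000000.
The income-gap ratio divides by q (the poor only): 1.000000 / 3 = 0.3333.

0.3333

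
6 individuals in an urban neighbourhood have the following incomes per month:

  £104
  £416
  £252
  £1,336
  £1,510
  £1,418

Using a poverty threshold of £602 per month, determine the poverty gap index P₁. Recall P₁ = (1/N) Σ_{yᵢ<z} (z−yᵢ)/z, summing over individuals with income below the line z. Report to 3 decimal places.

Poor units: £104, £252, £416 (q = 3 of N = 6).
Shortfall ratios: (602−104)/602 = 0.8272; (602−252)/602 = 0.5814; (602−416)/602 = 0.3090.
Sum of shortfalls = 1.717608; P₁ averages over all N: 1.717608 / 6 = 0.286.

0.286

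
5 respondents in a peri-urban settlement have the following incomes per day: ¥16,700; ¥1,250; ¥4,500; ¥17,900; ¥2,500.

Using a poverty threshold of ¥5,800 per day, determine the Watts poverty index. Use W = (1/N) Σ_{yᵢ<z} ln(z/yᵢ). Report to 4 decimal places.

Poor units: ¥1,250, ¥2,500, ¥4,500 (q = 3 of N = 5).
Log gaps: ln(5800/1250) = 1.5347; ln(5800/2500) = 0.8416; ln(5800/4500) = 0.2538.
W = 2.630062 / 5 = 0.5260.

0.5260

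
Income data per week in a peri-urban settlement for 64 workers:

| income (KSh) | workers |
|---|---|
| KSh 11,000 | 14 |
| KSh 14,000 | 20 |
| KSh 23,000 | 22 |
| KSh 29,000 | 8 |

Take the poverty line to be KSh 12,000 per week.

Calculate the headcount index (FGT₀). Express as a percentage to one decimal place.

14 of the 64 workers have income below KSh 12,000.
H = 14/64 = 21.9%.

21.9%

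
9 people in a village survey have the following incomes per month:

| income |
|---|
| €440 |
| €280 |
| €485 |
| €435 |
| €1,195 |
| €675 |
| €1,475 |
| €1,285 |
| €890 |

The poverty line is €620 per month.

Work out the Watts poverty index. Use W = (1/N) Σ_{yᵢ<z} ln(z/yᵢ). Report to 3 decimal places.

Below z: €280, €435, €440, €485 (q = 4 of N = 9).
ln(z/y) terms: ln(620/280) = 0.7949; ln(620/435) = 0.3544; ln(620/440) = 0.3429; ln(620/485) = 0.2456.
W = 1.737819 / 9 = 0.193.

0.193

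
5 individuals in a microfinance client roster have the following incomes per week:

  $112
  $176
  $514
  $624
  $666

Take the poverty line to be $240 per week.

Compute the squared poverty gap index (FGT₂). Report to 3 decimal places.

0.071

Below z: $112, $176 (q = 2 of N = 5).
Relative gaps: (240−112)/240 = 0.5333; (240−176)/240 = 0.2667.
Squared: 0.2844; 0.0711.
Sum = 0.355556; P₂ = 0.355556 / 5 = 0.071.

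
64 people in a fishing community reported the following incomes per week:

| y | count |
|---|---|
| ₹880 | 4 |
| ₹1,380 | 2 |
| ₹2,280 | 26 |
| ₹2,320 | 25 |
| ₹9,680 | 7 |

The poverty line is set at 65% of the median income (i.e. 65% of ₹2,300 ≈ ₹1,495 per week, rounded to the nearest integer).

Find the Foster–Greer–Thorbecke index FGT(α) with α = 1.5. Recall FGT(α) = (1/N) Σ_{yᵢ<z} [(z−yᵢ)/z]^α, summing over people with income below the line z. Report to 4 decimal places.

Below the line: 4×₹880, 2×₹1,380 (q = 6 of N = 64).
Gap ratios (z−y)/z: (1495−880)/1495 = 0.4114 (×4); (1495−1380)/1495 = 0.0769 (×2).
Raised to α = 1.5: 0.26385 (×4); 0.02133 (×2).
Sum = 1.098054; FGT(1.5) = 1.098054 / 64 = 0.0172.

0.0172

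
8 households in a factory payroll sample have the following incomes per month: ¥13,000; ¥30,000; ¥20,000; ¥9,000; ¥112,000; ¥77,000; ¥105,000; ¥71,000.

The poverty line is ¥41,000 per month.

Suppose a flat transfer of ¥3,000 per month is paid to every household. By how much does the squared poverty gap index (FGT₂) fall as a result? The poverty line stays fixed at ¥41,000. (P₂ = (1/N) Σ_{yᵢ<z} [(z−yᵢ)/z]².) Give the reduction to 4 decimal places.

Before: below the line — ¥9,000, ¥13,000, ¥20,000, ¥30,000; squared poverty gap index (FGT₂) = 0.176234.
After the ¥3,000 transfer: below the line — ¥12,000, ¥16,000, ¥23,000, ¥33,000; squared poverty gap index (FGT₂) = 0.137864.
Reduction = 0.176234 − 0.137864 = 0.0384.

0.0384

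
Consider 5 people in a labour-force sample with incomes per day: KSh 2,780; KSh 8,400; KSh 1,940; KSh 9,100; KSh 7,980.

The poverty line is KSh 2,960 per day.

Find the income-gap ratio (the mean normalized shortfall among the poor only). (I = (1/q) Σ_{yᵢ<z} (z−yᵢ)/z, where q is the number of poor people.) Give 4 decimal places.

0.2027

Poor units: KSh 1,940, KSh 2,780 (q = 2 of N = 5).
Relative gaps: 0.3446, 0.0608; sum = 0.405405.
I averages over the q = 2 poor units only: 0.405405 / 2 = 0.2027.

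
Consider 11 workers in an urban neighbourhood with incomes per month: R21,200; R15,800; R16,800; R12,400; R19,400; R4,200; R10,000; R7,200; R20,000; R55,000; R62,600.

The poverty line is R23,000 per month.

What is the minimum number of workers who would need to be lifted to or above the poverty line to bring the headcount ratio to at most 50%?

4

Currently q = 9 of N = 11 are below the line (H = 0.818).
A headcount ratio of at most 50% allows at most ⌊0.50 × 11⌋ = 5 poor workers.
So at least 9 − 5 = 4 must be lifted.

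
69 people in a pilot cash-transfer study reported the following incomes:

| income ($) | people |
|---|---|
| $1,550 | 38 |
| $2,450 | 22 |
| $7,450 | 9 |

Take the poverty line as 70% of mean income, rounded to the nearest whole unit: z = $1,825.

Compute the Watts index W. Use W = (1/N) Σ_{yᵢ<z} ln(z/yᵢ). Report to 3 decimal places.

0.090

Poor units: 38×$1,550 (q = 38 of N = 69).
ln(z/y) terms: ln(1825/1550) = 0.1633 (×38).
W = 6.206352 / 69 = 0.090.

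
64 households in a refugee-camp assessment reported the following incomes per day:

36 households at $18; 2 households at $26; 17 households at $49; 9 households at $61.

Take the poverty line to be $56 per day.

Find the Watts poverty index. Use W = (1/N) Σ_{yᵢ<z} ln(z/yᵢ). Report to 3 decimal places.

0.698

Incomes under z: 36×$18, 2×$26, 17×$49 (q = 55 of N = 64).
Log gaps: ln(56/18) = 1.1350 (×36); ln(56/26) = 0.7673 (×2); ln(56/49) = 0.1335 (×17).
W = 44.663822 / 64 = 0.698.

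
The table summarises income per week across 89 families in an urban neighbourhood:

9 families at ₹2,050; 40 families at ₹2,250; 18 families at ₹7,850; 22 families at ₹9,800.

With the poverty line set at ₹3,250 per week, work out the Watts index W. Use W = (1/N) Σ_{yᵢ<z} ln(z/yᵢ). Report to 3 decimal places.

0.212

Below the line: 9×₹2,050, 40×₹2,250 (q = 49 of N = 89).
Log shortfalls: ln(3250/2050) = 0.4608 (×9); ln(3250/2250) = 0.3677 (×40).
W = 18.856328 / 89 = 0.212.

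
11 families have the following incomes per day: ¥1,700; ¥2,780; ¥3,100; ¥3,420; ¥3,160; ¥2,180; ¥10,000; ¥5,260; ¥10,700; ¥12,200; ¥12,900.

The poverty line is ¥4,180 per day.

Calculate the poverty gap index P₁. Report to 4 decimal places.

Below z: ¥1,700, ¥2,180, ¥2,780, ¥3,100, ¥3,160, ¥3,420 (q = 6 of N = 11).
Shortfall ratios: (4180−1700)/4180 = 0.5933; (4180−2180)/4180 = 0.4785; (4180−2780)/4180 = 0.3349; (4180−3100)/4180 = 0.2584; (4180−3160)/4180 = 0.2440; (4180−3420)/4180 = 0.1818.
Sum of shortfalls = 2.090909; P₁ averages over all N: 2.090909 / 11 = 0.1901.

0.1901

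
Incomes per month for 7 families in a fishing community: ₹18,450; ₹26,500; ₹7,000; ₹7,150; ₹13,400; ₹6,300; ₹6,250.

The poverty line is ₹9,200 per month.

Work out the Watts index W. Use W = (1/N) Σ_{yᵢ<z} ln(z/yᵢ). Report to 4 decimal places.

0.1844

Below z: ₹6,250, ₹6,300, ₹7,000, ₹7,150 (q = 4 of N = 7).
Log shortfalls: ln(9200/6250) = 0.3866; ln(9200/6300) = 0.3787; ln(9200/7000) = 0.2733; ln(9200/7150) = 0.2521.
W = 1.290660 / 7 = 0.1844.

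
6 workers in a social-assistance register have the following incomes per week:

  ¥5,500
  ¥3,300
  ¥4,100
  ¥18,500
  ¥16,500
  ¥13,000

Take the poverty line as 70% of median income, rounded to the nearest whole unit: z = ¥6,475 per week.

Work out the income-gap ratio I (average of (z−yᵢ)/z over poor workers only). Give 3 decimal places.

0.336

Incomes under z: ¥3,300, ¥4,100, ¥5,500 (q = 3 of N = 6).
Relative gaps: 0.4903, 0.3668, 0.1506; sum = 1.007722.
I averages over the q = 3 poor units only: 1.007722 / 3 = 0.336.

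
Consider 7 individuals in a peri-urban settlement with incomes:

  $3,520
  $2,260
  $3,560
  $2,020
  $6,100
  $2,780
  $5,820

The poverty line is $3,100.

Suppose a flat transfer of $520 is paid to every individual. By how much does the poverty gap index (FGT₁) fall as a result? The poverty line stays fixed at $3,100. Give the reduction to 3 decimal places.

0.063

Before: below the line — $2,020, $2,260, $2,780; poverty gap index (FGT₁) = 0.10323.
After the $520 transfer: below the line — $2,540, $2,780; poverty gap index (FGT₁) = 0.04055.
Reduction = 0.10323 − 0.04055 = 0.063.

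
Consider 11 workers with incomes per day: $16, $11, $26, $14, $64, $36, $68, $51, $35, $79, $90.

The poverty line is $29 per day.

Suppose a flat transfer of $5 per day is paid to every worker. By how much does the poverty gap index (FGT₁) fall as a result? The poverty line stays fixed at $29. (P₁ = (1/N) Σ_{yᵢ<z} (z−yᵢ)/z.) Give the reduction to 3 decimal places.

Before: below the line — $11, $14, $16, $26; poverty gap index (FGT₁) = 0.15361.
After the $5 transfer: below the line — $16, $19, $21; poverty gap index (FGT₁) = 0.09718.
Reduction = 0.15361 − 0.09718 = 0.056.

0.056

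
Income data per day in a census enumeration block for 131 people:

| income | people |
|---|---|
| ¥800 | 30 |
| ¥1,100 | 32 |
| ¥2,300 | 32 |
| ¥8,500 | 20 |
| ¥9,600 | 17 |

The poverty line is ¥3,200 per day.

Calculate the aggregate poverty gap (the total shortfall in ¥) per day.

Incomes under z: 30×¥800, 32×¥1,100, 32×¥2,300 (q = 94 of N = 131).
Individual gaps: 30×(3200−800) = 72000; 32×(3200−1100) = 67200; 32×(3200−2300) = 28800.
Aggregate gap = ¥168,000.

¥168,000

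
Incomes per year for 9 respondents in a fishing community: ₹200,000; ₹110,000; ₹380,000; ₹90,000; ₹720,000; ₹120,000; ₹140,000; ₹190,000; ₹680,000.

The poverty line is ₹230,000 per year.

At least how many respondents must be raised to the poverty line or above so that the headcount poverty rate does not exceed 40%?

Currently q = 6 of N = 9 are below the line (H = 0.667).
A headcount ratio of at most 40% allows at most ⌊0.40 × 9⌋ = 3 poor respondents.
So at least 6 − 3 = 3 must be lifted.

3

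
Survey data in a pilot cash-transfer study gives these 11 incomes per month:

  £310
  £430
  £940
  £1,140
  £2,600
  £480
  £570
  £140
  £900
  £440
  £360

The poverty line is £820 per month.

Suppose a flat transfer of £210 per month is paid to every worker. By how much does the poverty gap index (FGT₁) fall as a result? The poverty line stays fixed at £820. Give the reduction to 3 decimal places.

0.163

Before: below the line — £140, £310, £360, £430, £440, £480, £570; poverty gap index (FGT₁) = 0.33370.
After the £210 transfer: below the line — £350, £520, £570, £640, £650, £690, £780; poverty gap index (FGT₁) = 0.17073.
Reduction = 0.33370 − 0.17073 = 0.163.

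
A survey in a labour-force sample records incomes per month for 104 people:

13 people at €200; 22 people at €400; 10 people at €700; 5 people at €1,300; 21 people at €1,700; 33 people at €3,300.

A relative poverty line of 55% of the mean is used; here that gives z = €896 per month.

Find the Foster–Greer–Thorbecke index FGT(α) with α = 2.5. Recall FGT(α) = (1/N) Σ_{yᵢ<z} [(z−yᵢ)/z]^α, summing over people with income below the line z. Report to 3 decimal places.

Poor units: 13×€200, 22×€400, 10×€700 (q = 45 of N = 104).
Relative gaps: (896−200)/896 = 0.7768 (×13); (896−400)/896 = 0.5536 (×22); (896−700)/896 = 0.2188 (×10).
Raised to α = 2.5: 0.53181 (×13); 0.22800 (×22); 0.02238 (×10).
Sum = 12.153273; FGT(2.5) = 12.153273 / 104 = 0.117.

0.117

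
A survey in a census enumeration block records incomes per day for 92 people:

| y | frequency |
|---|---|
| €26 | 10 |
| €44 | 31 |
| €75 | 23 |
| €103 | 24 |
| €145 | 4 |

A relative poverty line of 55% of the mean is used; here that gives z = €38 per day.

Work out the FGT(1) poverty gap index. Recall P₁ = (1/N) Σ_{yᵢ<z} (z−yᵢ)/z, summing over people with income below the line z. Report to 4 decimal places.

Below the line: 10×€26 (q = 10 of N = 92).
Shortfall ratios: (38−26)/38 = 0.3158 (×10).
Sum of shortfalls = 3.157895; P₁ averages over all N: 3.157895 / 92 = 0.0343.

0.0343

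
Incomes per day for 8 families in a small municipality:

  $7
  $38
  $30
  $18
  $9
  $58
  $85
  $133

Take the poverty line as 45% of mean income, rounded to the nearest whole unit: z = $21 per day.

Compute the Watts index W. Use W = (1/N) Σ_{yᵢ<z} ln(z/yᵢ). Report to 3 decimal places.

Poor units: $7, $9, $18 (q = 3 of N = 8).
Log gaps: ln(21/7) = 1.0986; ln(21/9) = 0.8473; ln(21/18) = 0.1542.
W = 2.100061 / 8 = 0.263.

0.263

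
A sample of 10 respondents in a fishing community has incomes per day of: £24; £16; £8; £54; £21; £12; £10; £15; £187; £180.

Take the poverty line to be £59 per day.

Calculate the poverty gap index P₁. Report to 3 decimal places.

Poor units: £8, £10, £12, £15, £16, £21, £24, £54 (q = 8 of N = 10).
Shortfall ratios: (59−8)/59 = 0.8644; (59−10)/59 = 0.8305; (59−12)/59 = 0.7966; (59−15)/59 = 0.7458; (59−16)/59 = 0.7288; (59−21)/59 = 0.6441; (59−24)/59 = 0.5932; (59−54)/59 = 0.0847.
Σ = 5.288136. Dividing by the full population N = 10 gives P₁ = 0.529.

0.529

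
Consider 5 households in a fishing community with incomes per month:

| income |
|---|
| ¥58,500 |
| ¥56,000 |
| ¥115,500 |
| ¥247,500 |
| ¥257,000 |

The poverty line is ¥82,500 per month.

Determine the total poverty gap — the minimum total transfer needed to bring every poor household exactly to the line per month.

Poor units: ¥56,000, ¥58,500 (q = 2 of N = 5).
Individual gaps: 82500−56000 = 26500; 82500−58500 = 24000.
Aggregate gap = ¥50,500.

¥50,500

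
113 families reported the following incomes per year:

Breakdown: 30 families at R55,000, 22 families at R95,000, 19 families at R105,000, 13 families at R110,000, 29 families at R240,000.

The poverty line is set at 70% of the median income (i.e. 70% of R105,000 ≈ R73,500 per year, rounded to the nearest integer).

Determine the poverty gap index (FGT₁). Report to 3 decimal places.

Incomes under z: 30×R55,000 (q = 30 of N = 113).
Shortfall ratios: (73500−55000)/73500 = 0.2517 (×30).
Sum of shortfalls = 7.551020; P₁ averages over all N: 7.551020 / 113 = 0.067.

0.067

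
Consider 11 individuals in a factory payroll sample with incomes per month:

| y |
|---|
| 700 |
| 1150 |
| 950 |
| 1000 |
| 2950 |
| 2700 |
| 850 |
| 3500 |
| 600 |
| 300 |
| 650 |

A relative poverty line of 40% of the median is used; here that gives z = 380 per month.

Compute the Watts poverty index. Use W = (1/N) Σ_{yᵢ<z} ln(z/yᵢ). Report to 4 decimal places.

0.0215

Poor units: 300 (q = 1 of N = 11).
Log shortfalls: ln(380/300) = 0.2364.
W = 0.236389 / 11 = 0.0215.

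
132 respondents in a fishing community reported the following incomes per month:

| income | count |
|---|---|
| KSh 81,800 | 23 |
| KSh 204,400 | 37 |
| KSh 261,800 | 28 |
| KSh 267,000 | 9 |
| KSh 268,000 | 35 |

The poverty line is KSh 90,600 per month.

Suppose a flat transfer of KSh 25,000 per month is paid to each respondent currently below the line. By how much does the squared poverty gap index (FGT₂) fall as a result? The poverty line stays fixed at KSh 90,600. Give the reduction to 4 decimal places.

0.0016

Before: below the line — 23×KSh 81,800; squared poverty gap index (FGT₂) = 0.001644.
After the KSh 25,000 transfer: below the line — none; squared poverty gap index (FGT₂) = 0.000000.
Reduction = 0.001644 − 0.000000 = 0.0016.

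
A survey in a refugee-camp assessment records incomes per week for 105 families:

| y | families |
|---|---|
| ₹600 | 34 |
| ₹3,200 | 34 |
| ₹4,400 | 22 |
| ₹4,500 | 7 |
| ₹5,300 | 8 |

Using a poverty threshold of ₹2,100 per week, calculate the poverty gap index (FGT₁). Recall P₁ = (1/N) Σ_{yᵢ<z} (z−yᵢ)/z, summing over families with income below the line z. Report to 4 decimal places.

0.2313

Incomes under z: 34×₹600 (q = 34 of N = 105).
Gap ratios (z−y)/z: (2100−600)/2100 = 0.7143 (×34).
Sum of shortfalls = 24.285714; P₁ averages over all N: 24.285714 / 105 = 0.2313.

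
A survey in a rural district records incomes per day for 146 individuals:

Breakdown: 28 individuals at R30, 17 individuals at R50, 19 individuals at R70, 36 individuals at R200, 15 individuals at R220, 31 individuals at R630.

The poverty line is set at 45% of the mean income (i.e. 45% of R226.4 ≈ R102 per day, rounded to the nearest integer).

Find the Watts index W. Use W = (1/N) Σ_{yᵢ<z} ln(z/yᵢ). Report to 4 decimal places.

0.3667

Below the line: 28×R30, 17×R50, 19×R70 (q = 64 of N = 146).
Log shortfalls: ln(102/30) = 1.2238 (×28); ln(102/50) = 0.7129 (×17); ln(102/70) = 0.3765 (×19).
W = 53.538933 / 146 = 0.3667.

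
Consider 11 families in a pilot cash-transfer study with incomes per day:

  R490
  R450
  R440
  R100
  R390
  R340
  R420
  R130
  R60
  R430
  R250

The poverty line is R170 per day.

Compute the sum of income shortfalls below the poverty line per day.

Incomes under z: R60, R100, R130 (q = 3 of N = 11).
Individual gaps: 170−60 = 110; 170−100 = 70; 170−130 = 40.
Aggregate gap = R220.

R220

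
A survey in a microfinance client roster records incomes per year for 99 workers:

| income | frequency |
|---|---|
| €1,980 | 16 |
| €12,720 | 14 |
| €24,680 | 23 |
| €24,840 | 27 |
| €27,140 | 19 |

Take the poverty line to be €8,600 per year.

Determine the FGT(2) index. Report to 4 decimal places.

0.0958

Poor units: 16×€1,980 (q = 16 of N = 99).
Gap ratios (z−y)/z: (8600−1980)/8600 = 0.7698 (×16).
Squared: 0.5925 (×16).
Sum = 9.480671; P₂ = 9.480671 / 99 = 0.0958.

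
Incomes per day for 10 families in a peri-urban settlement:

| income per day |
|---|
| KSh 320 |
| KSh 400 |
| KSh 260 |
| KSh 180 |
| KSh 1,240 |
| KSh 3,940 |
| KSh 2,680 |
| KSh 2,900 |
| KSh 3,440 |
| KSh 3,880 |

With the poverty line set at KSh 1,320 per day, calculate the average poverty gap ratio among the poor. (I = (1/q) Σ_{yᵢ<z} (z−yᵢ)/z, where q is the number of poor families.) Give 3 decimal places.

Below z: KSh 180, KSh 260, KSh 320, KSh 400, KSh 1,240 (q = 5 of N = 10).
Relative gaps: 0.8636, 0.8030, 0.7576, 0.6970, 0.0606; sum = 3.181818.
I averages over the q = 5 poor units only: 3.181818 / 5 = 0.636.

0.636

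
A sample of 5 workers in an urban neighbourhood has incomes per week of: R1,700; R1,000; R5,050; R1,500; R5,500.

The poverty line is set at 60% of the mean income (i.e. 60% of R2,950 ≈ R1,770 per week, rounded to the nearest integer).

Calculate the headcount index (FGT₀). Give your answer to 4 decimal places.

0.6000

3 of the 5 workers have income below R1,770.
H = 3/5 = 0.6000.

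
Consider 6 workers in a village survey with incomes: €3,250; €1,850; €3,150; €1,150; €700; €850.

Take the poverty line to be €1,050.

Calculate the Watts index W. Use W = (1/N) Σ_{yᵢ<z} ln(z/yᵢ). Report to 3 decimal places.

0.103

Below z: €700, €850 (q = 2 of N = 6).
Log gaps: ln(1050/700) = 0.4055; ln(1050/850) = 0.2113.
W = 0.616774 / 6 = 0.103.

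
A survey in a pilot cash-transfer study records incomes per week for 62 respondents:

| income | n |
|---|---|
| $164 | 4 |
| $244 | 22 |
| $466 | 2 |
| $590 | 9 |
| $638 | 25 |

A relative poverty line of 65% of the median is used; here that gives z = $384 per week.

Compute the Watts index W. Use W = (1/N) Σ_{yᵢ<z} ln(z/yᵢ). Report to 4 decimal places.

Poor units: 4×$164, 22×$244 (q = 26 of N = 62).
Log gaps: ln(384/164) = 0.8508 (×4); ln(384/244) = 0.4535 (×22).
W = 13.379540 / 62 = 0.2158.

0.2158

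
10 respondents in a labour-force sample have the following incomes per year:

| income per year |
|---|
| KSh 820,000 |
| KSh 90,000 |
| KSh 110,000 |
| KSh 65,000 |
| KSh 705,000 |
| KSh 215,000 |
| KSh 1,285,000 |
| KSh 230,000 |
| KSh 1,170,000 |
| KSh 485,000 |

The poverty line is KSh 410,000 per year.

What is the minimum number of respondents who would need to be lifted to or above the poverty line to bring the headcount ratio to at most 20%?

5 of the 10 respondents are poor, so H = 5/10 = 0.500.
A headcount ratio of at most 20% allows at most ⌊0.20 × 10⌋ = 2 poor respondents.
So at least 5 − 2 = 3 must be lifted.

3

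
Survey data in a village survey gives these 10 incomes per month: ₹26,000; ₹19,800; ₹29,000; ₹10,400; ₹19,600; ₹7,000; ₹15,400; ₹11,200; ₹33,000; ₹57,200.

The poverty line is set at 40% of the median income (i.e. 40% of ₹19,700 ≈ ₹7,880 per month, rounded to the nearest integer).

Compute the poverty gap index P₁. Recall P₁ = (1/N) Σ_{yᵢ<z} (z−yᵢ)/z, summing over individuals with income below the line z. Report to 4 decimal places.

0.0112

Below the line: ₹7,000 (q = 1 of N = 10).
Gap ratios (z−y)/z: (7880−7000)/7880 = 0.1117.
Sum of shortfalls = 0.111675; P₁ averages over all N: 0.111675 / 10 = 0.0112.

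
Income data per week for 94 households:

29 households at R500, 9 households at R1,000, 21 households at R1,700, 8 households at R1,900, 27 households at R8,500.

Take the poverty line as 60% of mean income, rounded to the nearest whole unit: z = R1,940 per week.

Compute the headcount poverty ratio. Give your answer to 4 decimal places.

0.7128

67 of the 94 households have income below R1,940.
H = 67/94 = 0.7128.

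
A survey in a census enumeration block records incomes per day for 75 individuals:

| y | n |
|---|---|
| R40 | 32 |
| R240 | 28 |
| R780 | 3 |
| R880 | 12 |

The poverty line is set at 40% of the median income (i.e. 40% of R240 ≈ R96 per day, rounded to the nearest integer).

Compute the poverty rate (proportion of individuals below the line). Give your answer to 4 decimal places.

32 of the 75 individuals have income below R96.
H = 32/75 = 0.4267.

0.4267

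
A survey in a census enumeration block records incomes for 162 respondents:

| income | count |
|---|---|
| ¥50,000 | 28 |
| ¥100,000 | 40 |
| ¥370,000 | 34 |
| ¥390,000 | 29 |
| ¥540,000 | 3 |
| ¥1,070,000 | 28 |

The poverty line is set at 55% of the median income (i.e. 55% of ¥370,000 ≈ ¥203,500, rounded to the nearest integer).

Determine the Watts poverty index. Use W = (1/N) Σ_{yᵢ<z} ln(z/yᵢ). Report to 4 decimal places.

0.4180

Below z: 28×¥50,000, 40×¥100,000 (q = 68 of N = 162).
Log shortfalls: ln(203500/50000) = 1.4036 (×28); ln(203500/100000) = 0.7105 (×40).
W = 67.721837 / 162 = 0.4180.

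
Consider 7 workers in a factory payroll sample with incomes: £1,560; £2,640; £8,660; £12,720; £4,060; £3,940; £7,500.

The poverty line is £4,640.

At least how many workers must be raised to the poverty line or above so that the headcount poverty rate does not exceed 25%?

3

4 of the 7 workers are poor, so H = 4/7 = 0.571.
A headcount ratio of at most 25% allows at most ⌊0.25 × 7⌋ = 1 poor workers.
So at least 4 − 1 = 3 must be lifted.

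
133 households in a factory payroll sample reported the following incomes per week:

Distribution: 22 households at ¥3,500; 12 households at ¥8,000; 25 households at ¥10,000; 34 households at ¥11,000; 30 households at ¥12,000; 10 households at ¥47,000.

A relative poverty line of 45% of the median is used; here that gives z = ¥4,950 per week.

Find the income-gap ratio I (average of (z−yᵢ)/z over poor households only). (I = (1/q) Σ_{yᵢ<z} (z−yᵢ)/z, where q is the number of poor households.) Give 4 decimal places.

0.2929

Poor units: 22×¥3,500 (q = 22 of N = 133).
Shortfall ratios (z−y)/z: 0.2929 (×22); sum = 6.444444.
The income-gap ratio divides by q (the poor only): 6.444444 / 22 = 0.2929.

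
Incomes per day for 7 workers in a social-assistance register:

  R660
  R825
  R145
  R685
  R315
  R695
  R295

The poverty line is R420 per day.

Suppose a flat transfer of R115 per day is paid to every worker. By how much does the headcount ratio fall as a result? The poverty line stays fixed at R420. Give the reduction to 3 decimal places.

Before: below the line — R145, R295, R315; headcount ratio = 0.42857.
After the R115 transfer: below the line — R260, R410; headcount ratio = 0.28571.
Reduction = 0.42857 − 0.28571 = 0.143.

0.143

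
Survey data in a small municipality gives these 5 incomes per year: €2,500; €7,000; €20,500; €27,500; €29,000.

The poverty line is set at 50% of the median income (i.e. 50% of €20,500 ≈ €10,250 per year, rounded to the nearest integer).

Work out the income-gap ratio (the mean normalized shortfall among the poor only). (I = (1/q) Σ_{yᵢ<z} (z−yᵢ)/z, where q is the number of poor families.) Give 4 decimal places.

0.5366

Poor units: €2,500, €7,000 (q = 2 of N = 5).
Shortfall ratios (z−y)/z: 0.7561, 0.3171; sum = 1.073171.
The income-gap ratio divides by q (the poor only): 1.073171 / 2 = 0.5366.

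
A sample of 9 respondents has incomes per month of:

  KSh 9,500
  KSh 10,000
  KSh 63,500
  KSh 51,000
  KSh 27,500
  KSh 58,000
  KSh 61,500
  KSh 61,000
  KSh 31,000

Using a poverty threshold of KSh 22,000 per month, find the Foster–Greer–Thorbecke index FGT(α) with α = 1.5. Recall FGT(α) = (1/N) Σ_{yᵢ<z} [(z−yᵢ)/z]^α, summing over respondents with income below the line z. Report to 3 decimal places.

Poor units: KSh 9,500, KSh 10,000 (q = 2 of N = 9).
Normalized shortfalls: (22000−9500)/22000 = 0.5682; (22000−10000)/22000 = 0.5455.
Raised to α = 1.5: 0.42828; 0.40284.
Sum = 0.831128; FGT(1.5) = 0.831128 / 9 = 0.092.

0.092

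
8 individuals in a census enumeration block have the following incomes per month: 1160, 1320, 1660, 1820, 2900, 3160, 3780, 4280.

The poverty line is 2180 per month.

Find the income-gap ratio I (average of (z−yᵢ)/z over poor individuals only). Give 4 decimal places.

Poor units: 1160, 1320, 1660, 1820 (q = 4 of N = 8).
Shortfall ratios (z−y)/z: 0.4679, 0.3945, 0.2385, 0.1651; sum = 1.266055.
The income-gap ratio divides by q (the poor only): 1.266055 / 4 = 0.3165.

0.3165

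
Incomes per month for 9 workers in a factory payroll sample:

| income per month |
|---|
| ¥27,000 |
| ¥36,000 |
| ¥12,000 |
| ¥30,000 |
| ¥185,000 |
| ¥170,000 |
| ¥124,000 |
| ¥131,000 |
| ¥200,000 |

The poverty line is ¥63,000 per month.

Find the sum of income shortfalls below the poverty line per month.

¥147,000

Poor units: ¥12,000, ¥27,000, ¥30,000, ¥36,000 (q = 4 of N = 9).
Individual gaps: 63000−12000 = 51000; 63000−27000 = 36000; 63000−30000 = 33000; 63000−36000 = 27000.
Aggregate gap = ¥147,000.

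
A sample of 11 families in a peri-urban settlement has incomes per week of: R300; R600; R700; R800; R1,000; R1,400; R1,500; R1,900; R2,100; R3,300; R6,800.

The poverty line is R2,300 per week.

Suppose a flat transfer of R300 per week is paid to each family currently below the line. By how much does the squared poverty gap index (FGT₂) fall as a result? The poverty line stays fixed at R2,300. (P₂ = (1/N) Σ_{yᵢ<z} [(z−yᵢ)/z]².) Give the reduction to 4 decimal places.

0.0935

Before: below the line — R300, R600, R700, R800, R1,000, R1,400, R1,500, R1,900, R2,100; squared poverty gap index (FGT₂) = 0.258464.
After the R300 transfer: below the line — R600, R900, R1,000, R1,100, R1,300, R1,700, R1,800, R2,200; squared poverty gap index (FGT₂) = 0.164977.
Reduction = 0.258464 − 0.164977 = 0.0935.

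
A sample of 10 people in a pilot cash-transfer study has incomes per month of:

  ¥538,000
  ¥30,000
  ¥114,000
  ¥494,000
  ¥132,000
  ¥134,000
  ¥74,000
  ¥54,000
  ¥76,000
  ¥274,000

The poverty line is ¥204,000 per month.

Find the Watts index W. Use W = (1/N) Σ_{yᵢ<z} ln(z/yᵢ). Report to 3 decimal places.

0.669

Below the line: ¥30,000, ¥54,000, ¥74,000, ¥76,000, ¥114,000, ¥132,000, ¥134,000 (q = 7 of N = 10).
Log gaps: ln(204000/30000) = 1.9169; ln(204000/54000) = 1.3291; ln(204000/74000) = 1.0141; ln(204000/76000) = 0.9874; ln(204000/114000) = 0.5819; ln(204000/132000) = 0.4353; ln(204000/134000) = 0.4203.
W = 6.685020 / 10 = 0.669.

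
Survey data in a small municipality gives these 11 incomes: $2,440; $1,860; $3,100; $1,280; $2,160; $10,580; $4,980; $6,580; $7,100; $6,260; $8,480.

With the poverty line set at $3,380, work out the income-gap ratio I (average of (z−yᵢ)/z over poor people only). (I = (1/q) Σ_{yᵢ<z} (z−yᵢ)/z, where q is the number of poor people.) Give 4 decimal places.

0.3586

Poor units: $1,280, $1,860, $2,160, $2,440, $3,100 (q = 5 of N = 11).
Relative gaps: 0.6213, 0.4497, 0.3609, 0.2781, 0.0828; sum = 1.792899.
I averages over the q = 5 poor units only: 1.792899 / 5 = 0.3586.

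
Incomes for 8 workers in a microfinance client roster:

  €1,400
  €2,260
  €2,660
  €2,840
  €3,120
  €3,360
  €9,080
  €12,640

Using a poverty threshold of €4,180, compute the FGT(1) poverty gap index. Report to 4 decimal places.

Poor units: €1,400, €2,260, €2,660, €2,840, €3,120, €3,360 (q = 6 of N = 8).
Shortfall ratios: (4180−1400)/4180 = 0.6651; (4180−2260)/4180 = 0.4593; (4180−2660)/4180 = 0.3636; (4180−2840)/4180 = 0.3206; (4180−3120)/4180 = 0.2536; (4180−3360)/4180 = 0.1962.
Sum of shortfalls = 2.258373; P₁ averages over all N: 2.258373 / 8 = 0.2823.

0.2823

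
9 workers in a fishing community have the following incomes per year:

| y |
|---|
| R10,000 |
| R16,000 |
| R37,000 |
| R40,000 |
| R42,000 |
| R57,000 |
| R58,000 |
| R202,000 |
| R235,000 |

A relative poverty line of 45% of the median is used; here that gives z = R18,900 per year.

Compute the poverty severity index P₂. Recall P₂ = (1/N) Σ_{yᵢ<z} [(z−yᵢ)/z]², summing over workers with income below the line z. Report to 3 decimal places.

Below z: R10,000, R16,000 (q = 2 of N = 9).
Relative gaps: (18900−10000)/18900 = 0.4709; (18900−16000)/18900 = 0.1534.
Squared: 0.2217; 0.0235.
Sum = 0.245290; P₂ = 0.245290 / 9 = 0.027.

0.027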